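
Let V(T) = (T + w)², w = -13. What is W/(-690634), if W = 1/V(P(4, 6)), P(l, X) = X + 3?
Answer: -1/11050144 ≈ -9.0497e-8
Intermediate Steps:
P(l, X) = 3 + X
V(T) = (-13 + T)² (V(T) = (T - 13)² = (-13 + T)²)
W = 1/16 (W = 1/((-13 + (3 + 6))²) = 1/((-13 + 9)²) = 1/((-4)²) = 1/16 ≈ 0.062500)
W/(-690634) = (1/16)/(-690634) = (1/16)*(-1/690634) = -1/11050144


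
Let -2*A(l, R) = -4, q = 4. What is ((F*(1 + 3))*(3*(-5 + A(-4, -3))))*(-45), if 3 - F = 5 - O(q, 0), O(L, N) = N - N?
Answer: -3240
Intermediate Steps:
A(l, R) = 2 (A(l, R) = -½*(-4) = 2)
O(L, N) = 0
F = -2 (F = 3 - (5 - 1*0) = 3 - (5 + 0) = 3 - 1*5 = 3 - 5 = -2)
((F*(1 + 3))*(3*(-5 + A(-4, -3))))*(-45) = ((-2*(1 + 3))*(3*(-5 + 2)))*(-45) = ((-2*4)*(3*(-3)))*(-45) = -8*(-9)*(-45) = 72*(-45) = -3240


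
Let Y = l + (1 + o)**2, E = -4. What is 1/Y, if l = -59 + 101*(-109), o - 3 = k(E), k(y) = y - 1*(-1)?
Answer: -1/11067 ≈ -9.0359e-5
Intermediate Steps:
k(y) = 1 + y (k(y) = y + 1 = 1 + y)
o = 0 (o = 3 + (1 - 4) = 3 - 3 = 0)
l = -11068 (l = -59 - 11009 = -11068)
Y = -11067 (Y = -11068 + (1 + 0)**2 = -11068 + 1**2 = -11068 + 1 = -11067)
1/Y = 1/(-11067) = -1/11067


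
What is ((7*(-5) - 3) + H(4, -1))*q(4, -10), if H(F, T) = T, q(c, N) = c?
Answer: -156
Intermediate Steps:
((7*(-5) - 3) + H(4, -1))*q(4, -10) = ((7*(-5) - 3) - 1)*4 = ((-35 - 3) - 1)*4 = (-38 - 1)*4 = -39*4 = -156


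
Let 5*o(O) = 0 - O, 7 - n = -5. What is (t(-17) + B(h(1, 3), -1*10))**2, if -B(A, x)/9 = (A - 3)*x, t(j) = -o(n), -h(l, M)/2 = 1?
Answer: 5008644/25 ≈ 2.0035e+5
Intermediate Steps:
n = 12 (n = 7 - 1*(-5) = 7 + 5 = 12)
o(O) = -O/5 (o(O) = (0 - O)/5 = (-O)/5 = -O/5)
h(l, M) = -2 (h(l, M) = -2*1 = -2)
t(j) = 12/5 (t(j) = -(-1)*12/5 = -1*(-12/5) = 12/5)
B(A, x) = -9*x*(-3 + A) (B(A, x) = -9*(A - 3)*x = -9*(-3 + A)*x = -9*x*(-3 + A))
(t(-17) + B(h(1, 3), -1*10))**2 = (12/5 + 9*(-1*10)*(3 - 1*(-2)))**2 = (12/5 + 9*(-10)*(3 + 2))**2 = (12/5 + 9*(-10)*5)**2 = (12/5 - 450)**2 = (-2238/5)**2 = 5008644/25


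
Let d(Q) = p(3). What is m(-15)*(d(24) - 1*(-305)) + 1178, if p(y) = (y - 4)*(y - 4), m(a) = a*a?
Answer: 70028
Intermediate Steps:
m(a) = a**2
p(y) = (-4 + y)**2 (p(y) = (-4 + y)*(-4 + y) = (-4 + y)**2)
d(Q) = 1 (d(Q) = (-4 + 3)**2 = (-1)**2 = 1)
m(-15)*(d(24) - 1*(-305)) + 1178 = (-15)**2*(1 - 1*(-305)) + 1178 = 225*(1 + 305) + 1178 = 225*306 + 1178 = 68850 + 1178 = 70028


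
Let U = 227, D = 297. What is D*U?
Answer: 67419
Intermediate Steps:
D*U = 297*227 = 67419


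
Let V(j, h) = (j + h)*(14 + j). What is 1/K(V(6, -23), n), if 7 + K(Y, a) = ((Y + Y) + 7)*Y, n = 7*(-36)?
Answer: 1/228813 ≈ 4.3704e-6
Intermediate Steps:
V(j, h) = (14 + j)*(h + j) (V(j, h) = (h + j)*(14 + j) = (14 + j)*(h + j))
n = -252
K(Y, a) = -7 + Y*(7 + 2*Y) (K(Y, a) = -7 + ((Y + Y) + 7)*Y = -7 + (2*Y + 7)*Y = -7 + (7 + 2*Y)*Y = -7 + Y*(7 + 2*Y))
1/K(V(6, -23), n) = 1/(-7 + 2*(6**2 + 14*(-23) + 14*6 - 23*6)**2 + 7*(6**2 + 14*(-23) + 14*6 - 23*6)) = 1/(-7 + 2*(36 - 322 + 84 - 138)**2 + 7*(36 - 322 + 84 - 138)) = 1/(-7 + 2*(-340)**2 + 7*(-340)) = 1/(-7 + 2*115600 - 2380) = 1/(-7 + 231200 - 2380) = 1/228813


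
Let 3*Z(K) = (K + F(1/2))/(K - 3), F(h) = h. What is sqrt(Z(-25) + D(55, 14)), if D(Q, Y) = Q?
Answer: sqrt(7962)/12 ≈ 7.4358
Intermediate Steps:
Z(K) = (1/2 + K)/(3*(-3 + K)) (Z(K) = ((K + 1/2)/(K - 3))/3 = ((K + 1/2)/(-3 + K))/3 = ((1/2 + K)/(-3 + K))/3 = (1/2 + K)/(3*(-3 + K)))
sqrt(Z(-25) + D(55, 14)) = sqrt((1 + 2*(-25))/(6*(-3 - 25)) + 55) = sqrt((1/6)*(1 - 50)/(-28) + 55) = sqrt((1/6)*(-1/28)*(-49) + 55) = sqrt(7/24 + 55) = sqrt(1327/24) = sqrt(7962)/12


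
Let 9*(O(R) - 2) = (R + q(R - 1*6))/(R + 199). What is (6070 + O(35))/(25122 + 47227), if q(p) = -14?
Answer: 4262551/50788998 ≈ 0.083927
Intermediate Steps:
O(R) = 2 + (-14 + R)/(9*(199 + R)) (O(R) = 2 + ((R - 14)/(R + 199))/9 = 2 + ((-14 + R)/(199 + R))/9 = 2 + (-14 + R)/(9*(199 + R)))
(6070 + O(35))/(25122 + 47227) = (6070 + (3568 + 19*35)/(9*(199 + 35)))/(25122 + 47227) = (6070 + (1/9)*(3568 + 665)/234)/72349 = (6070 + (1/9)*(1/234)*4233)*(1/72349) = (6070 + 1411/702)*(1/72349) = (4262551/702)*(1/72349) = 4262551/50788998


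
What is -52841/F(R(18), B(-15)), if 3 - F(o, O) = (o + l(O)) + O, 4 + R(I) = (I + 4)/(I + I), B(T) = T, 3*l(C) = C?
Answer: -951138/475 ≈ -2002.4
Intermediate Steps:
l(C) = C/3
R(I) = -4 + (4 + I)/(2*I) (R(I) = -4 + (I + 4)/(I + I) = -4 + (4 + I)/((2*I)) = -4 + (4 + I)*(1/(2*I)) = -4 + (4 + I)/(2*I))
F(o, O) = 3 - o - 4*O/3 (F(o, O) = 3 - ((o + O/3) + O) = 3 - (o + 4*O/3) = 3 + (-o - 4*O/3) = 3 - o - 4*O/3)
-52841/F(R(18), B(-15)) = -52841/(3 - (-7/2 + 2/18) - 4/3*(-15)) = -52841/(3 - (-7/2 + 2*(1/18)) + 20) = -52841/(3 - (-7/2 + 1/9) + 20) = -52841/(3 - 1*(-61/18) + 20) = -52841/(3 + 61/18 + 20) = -52841/475/18 = -52841*18/475 = -951138/475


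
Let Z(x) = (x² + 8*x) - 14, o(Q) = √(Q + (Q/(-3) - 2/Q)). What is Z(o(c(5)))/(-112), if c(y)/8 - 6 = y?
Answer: -5893/14784 - √255453/924 ≈ -0.94560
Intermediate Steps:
c(y) = 48 + 8*y
o(Q) = √(-2/Q + 2*Q/3) (o(Q) = √(Q + (Q*(-⅓) - 2/Q)) = √(Q + (-Q/3 - 2/Q)) = √(Q + (-2/Q - Q/3)) = √(-2/Q + 2*Q/3))
Z(x) = -14 + x² + 8*x
Z(o(c(5)))/(-112) = (-14 + (√(-18/(48 + 8*5) + 6*(48 + 8*5))/3)² + 8*(√(-18/(48 + 8*5) + 6*(48 + 8*5))/3))/(-112) = (-14 + (√(-18/(48 + 40) + 6*(48 + 40))/3)² + 8*(√(-18/(48 + 40) + 6*(48 + 40))/3))*(-1/112) = (-14 + (√(-18/88 + 6*88)/3)² + 8*(√(-18/88 + 6*88)/3))*(-1/112) = (-14 + (√(-18*1/88 + 528)/3)² + 8*(√(-18*1/88 + 528)/3))*(-1/112) = (-14 + (√(-9/44 + 528)/3)² + 8*(√(-9/44 + 528)/3))*(-1/112) = (-14 + (√(23223/44)/3)² + 8*(√(23223/44)/3))*(-1/112) = (-14 + ((√255453/22)/3)² + 8*((√255453/22)/3))*(-1/112) = (-14 + (√255453/66)² + 8*(√255453/66))*(-1/112) = (-14 + 7741/132 + 4*√255453/33)*(-1/112) = (5893/132 + 4*√255453/33)*(-1/112) = -5893/14784 - √255453/924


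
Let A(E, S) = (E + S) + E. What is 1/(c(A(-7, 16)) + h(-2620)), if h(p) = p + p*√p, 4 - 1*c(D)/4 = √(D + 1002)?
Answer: -1/(2604 + 8*√251 + 5240*I*√655) ≈ -1.5177e-7 + 7.4536e-6*I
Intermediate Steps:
A(E, S) = S + 2*E
c(D) = 16 - 4*√(1002 + D) (c(D) = 16 - 4*√(D + 1002) = 16 - 4*√(1002 + D))
h(p) = p + p^(3/2)
1/(c(A(-7, 16)) + h(-2620)) = 1/((16 - 4*√(1002 + (16 + 2*(-7)))) + (-2620 + (-2620)^(3/2))) = 1/((16 - 4*√(1002 + (16 - 14))) + (-2620 - 5240*I*√655)) = 1/((16 - 4*√(1002 + 2)) + (-2620 - 5240*I*√655)) = 1/((16 - 8*√251) + (-2620 - 5240*I*√655)) = 1/(-2604 - 8*√251 - 5240*I*√655)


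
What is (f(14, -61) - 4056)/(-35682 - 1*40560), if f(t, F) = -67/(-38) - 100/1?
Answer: 157861/2897196 ≈ 0.054488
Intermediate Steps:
f(t, F) = -3733/38 (f(t, F) = -67*(-1/38) - 100*1 = 67/38 - 100 = -3733/38)
(f(14, -61) - 4056)/(-35682 - 1*40560) = (-3733/38 - 4056)/(-35682 - 1*40560) = -157861/(38*(-35682 - 40560)) = -157861/38/(-76242) = -157861/38*(-1/76242) = 157861/2897196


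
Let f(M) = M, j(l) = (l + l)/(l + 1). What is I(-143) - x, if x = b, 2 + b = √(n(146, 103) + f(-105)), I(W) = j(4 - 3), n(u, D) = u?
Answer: 3 - √41 ≈ -3.4031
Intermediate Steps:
j(l) = 2*l/(1 + l) (j(l) = (2*l)/(1 + l) = 2*l/(1 + l))
I(W) = 1 (I(W) = 2*(4 - 3)/(1 + (4 - 3)) = 2*1/(1 + 1) = 2*1/2 = 2*1*(½) = 1)
b = -2 + √41 (b = -2 + √(146 - 105) = -2 + √41 ≈ 4.4031)
x = -2 + √41 ≈ 4.4031
I(-143) - x = 1 - (-2 + √41) = 1 + (2 - √41) = 3 - √41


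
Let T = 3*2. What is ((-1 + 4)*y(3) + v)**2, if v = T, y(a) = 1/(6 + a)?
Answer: 361/9 ≈ 40.111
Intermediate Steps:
T = 6
v = 6
((-1 + 4)*y(3) + v)**2 = ((-1 + 4)/(6 + 3) + 6)**2 = (3/9 + 6)**2 = (3*(1/9) + 6)**2 = (1/3 + 6)**2 = (19/3)**2 = 361/9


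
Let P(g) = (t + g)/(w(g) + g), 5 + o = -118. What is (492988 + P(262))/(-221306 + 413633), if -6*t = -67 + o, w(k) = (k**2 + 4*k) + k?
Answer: 103846937105/40513297896 ≈ 2.5633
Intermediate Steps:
o = -123 (o = -5 - 118 = -123)
w(k) = k**2 + 5*k
t = 95/3 (t = -(-67 - 123)/6 = -1/6*(-190) = 95/3 ≈ 31.667)
P(g) = (95/3 + g)/(g + g*(5 + g)) (P(g) = (95/3 + g)/(g*(5 + g) + g) = (95/3 + g)/(g + g*(5 + g)))
(492988 + P(262))/(-221306 + 413633) = (492988 + (95/3 + 262)/(262*(6 + 262)))/(-221306 + 413633) = (492988 + (1/262)*(881/3)/268)/192327 = (492988 + (1/262)*(1/268)*(881/3))*(1/192327) = (492988 + 881/210648)*(1/192327) = (103846937105/210648)*(1/192327) = 103846937105/40513297896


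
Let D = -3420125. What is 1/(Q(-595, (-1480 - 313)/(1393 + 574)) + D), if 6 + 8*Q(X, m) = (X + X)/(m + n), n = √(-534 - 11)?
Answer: -115565677016150468/395249119072440000498741 - 9208431820*I*√545/395249119072440000498741 ≈ -2.9239e-7 - 5.4389e-13*I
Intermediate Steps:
n = I*√545 (n = √(-545) = I*√545 ≈ 23.345*I)
Q(X, m) = -¾ + X/(4*(m + I*√545)) (Q(X, m) = -¾ + ((X + X)/(m + I*√545))/8 = -¾ + ((2*X)/(m + I*√545))/8 = -¾ + (2*X/(m + I*√545))/8 = -¾ + X/(4*(m + I*√545)))
1/(Q(-595, (-1480 - 313)/(1393 + 574)) + D) = 1/((-595 - 3*(-1480 - 313)/(1393 + 574) - 3*I*√545)/(4*((-1480 - 313)/(1393 + 574) + I*√545)) - 3420125) = 1/((-595 - (-5379)/1967 - 3*I*√545)/(4*(-1793/1967 + I*√545)) - 3420125) = 1/((-595 - (-5379)/1967 - 3*I*√545)/(4*(-1793*1/1967 + I*√545)) - 3420125) = 1/((-595 - 3*(-1793/1967) - 3*I*√545)/(4*(-1793/1967 + I*√545)) - 3420125) = 1/((-595 + 5379/1967 - 3*I*√545)/(4*(-1793/1967 + I*√545)) - 3420125) = 1/((-1164986/1967 - 3*I*√545)/(4*(-1793/1967 + I*√545)) - 3420125) = 1/(-3420125 + (-1164986/1967 - 3*I*√545)/(4*(-1793/1967 + I*√545)))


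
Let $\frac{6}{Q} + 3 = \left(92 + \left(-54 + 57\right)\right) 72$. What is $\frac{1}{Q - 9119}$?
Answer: $- \frac{2279}{20782199} \approx -0.00010966$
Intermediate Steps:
$Q = \frac{2}{2279}$ ($Q = \frac{6}{-3 + \left(92 + \left(-54 + 57\right)\right) 72} = \frac{6}{-3 + \left(92 + 3\right) 72} = \frac{6}{-3 + 95 \cdot 72} = \frac{6}{-3 + 6840} = \frac{6}{6837} = 6 \cdot \frac{1}{6837} = \frac{2}{2279} \approx 0.00087758$)
$\frac{1}{Q - 9119} = \frac{1}{\frac{2}{2279} - 9119} = \frac{1}{- \frac{20782199}{2279}} = - \frac{2279}{20782199}$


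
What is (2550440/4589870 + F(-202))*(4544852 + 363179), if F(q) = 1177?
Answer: 2652706057609033/458987 ≈ 5.7795e+9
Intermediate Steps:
(2550440/4589870 + F(-202))*(4544852 + 363179) = (2550440/4589870 + 1177)*(4544852 + 363179) = (2550440*(1/4589870) + 1177)*4908031 = (255044/458987 + 1177)*4908031 = (540482743/458987)*4908031 = 2652706057609033/458987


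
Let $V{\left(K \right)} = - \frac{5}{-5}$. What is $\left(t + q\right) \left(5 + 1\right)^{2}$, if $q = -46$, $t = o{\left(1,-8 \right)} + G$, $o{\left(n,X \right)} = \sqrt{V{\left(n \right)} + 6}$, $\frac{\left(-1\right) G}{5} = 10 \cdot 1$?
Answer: $-3456 + 36 \sqrt{7} \approx -3360.8$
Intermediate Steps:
$G = -50$ ($G = - 5 \cdot 10 \cdot 1 = \left(-5\right) 10 = -50$)
$V{\left(K \right)} = 1$ ($V{\left(K \right)} = \left(-5\right) \left(- \frac{1}{5}\right) = 1$)
$o{\left(n,X \right)} = \sqrt{7}$ ($o{\left(n,X \right)} = \sqrt{1 + 6} = \sqrt{7}$)
$t = -50 + \sqrt{7}$ ($t = \sqrt{7} - 50 = -50 + \sqrt{7} \approx -47.354$)
$\left(t + q\right) \left(5 + 1\right)^{2} = \left(\left(-50 + \sqrt{7}\right) - 46\right) \left(5 + 1\right)^{2} = \left(-96 + \sqrt{7}\right) 6^{2} = \left(-96 + \sqrt{7}\right) 36 = -3456 + 36 \sqrt{7}$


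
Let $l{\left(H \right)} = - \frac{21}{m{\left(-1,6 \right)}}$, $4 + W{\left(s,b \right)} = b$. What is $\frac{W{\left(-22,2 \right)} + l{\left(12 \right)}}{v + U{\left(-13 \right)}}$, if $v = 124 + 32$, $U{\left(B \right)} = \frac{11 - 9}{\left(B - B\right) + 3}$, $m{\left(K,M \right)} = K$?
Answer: $\frac{57}{470} \approx 0.12128$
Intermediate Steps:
$U{\left(B \right)} = \frac{2}{3}$ ($U{\left(B \right)} = \frac{2}{0 + 3} = \frac{2}{3}$)
$W{\left(s,b \right)} = -4 + b$
$l{\left(H \right)} = 21$ ($l{\left(H \right)} = - \frac{21}{-1} = \left(-21\right) \left(-1\right) = 21$)
$v = 156$
$\frac{W{\left(-22,2 \right)} + l{\left(12 \right)}}{v + U{\left(-13 \right)}} = \frac{\left(-4 + 2\right) + 21}{156 + \frac{2}{3}} = \frac{-2 + 21}{\frac{470}{3}} = 19 \cdot \frac{3}{470} = \frac{57}{470}$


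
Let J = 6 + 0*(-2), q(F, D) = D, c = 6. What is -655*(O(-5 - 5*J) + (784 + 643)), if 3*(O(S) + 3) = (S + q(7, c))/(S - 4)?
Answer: -109147235/117 ≈ -9.3288e+5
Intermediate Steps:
J = 6 (J = 6 + 0 = 6)
O(S) = -3 + (6 + S)/(3*(-4 + S)) (O(S) = -3 + ((S + 6)/(S - 4))/3 = -3 + ((6 + S)/(-4 + S))/3 = -3 + (6 + S)/(3*(-4 + S)))
-655*(O(-5 - 5*J) + (784 + 643)) = -655*(2*(21 - 4*(-5 - 5*6))/(3*(-4 + (-5 - 5*6))) + (784 + 643)) = -655*(2*(21 - 4*(-5 - 30))/(3*(-4 + (-5 - 30))) + 1427) = -655*(2*(21 - 4*(-35))/(3*(-4 - 35)) + 1427) = -655*((⅔)*(21 + 140)/(-39) + 1427) = -655*((⅔)*(-1/39)*161 + 1427) = -655*(-322/117 + 1427) = -655*166637/117 = -109147235/117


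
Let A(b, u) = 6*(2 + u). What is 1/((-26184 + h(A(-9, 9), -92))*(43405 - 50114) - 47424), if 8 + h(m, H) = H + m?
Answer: 1/175849138 ≈ 5.6867e-9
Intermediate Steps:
A(b, u) = 12 + 6*u
h(m, H) = -8 + H + m (h(m, H) = -8 + (H + m) = -8 + H + m)
1/((-26184 + h(A(-9, 9), -92))*(43405 - 50114) - 47424) = 1/((-26184 + (-8 - 92 + (12 + 6*9)))*(43405 - 50114) - 47424) = 1/((-26184 + (-8 - 92 + (12 + 54)))*(-6709) - 47424) = 1/((-26184 + (-8 - 92 + 66))*(-6709) - 47424) = 1/((-26184 - 34)*(-6709) - 47424) = 1/(-26218*(-6709) - 47424) = 1/(175896562 - 47424) = 1/175849138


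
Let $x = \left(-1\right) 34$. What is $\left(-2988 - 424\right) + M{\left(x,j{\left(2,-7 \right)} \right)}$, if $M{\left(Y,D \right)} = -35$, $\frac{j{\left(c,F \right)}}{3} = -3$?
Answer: $-3447$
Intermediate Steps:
$j{\left(c,F \right)} = -9$ ($j{\left(c,F \right)} = 3 \left(-3\right) = -9$)
$x = -34$
$\left(-2988 - 424\right) + M{\left(x,j{\left(2,-7 \right)} \right)} = \left(-2988 - 424\right) - 35 = -3412 - 35 = -3447$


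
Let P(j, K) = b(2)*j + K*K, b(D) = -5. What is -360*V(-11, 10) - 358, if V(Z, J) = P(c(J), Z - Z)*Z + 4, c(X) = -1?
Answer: 18002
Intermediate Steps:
P(j, K) = K² - 5*j (P(j, K) = -5*j + K*K = -5*j + K² = K² - 5*j)
V(Z, J) = 4 + 5*Z (V(Z, J) = ((Z - Z)² - 5*(-1))*Z + 4 = (0² + 5)*Z + 4 = (0 + 5)*Z + 4 = 5*Z + 4 = 4 + 5*Z)
-360*V(-11, 10) - 358 = -360*(4 + 5*(-11)) - 358 = -360*(4 - 55) - 358 = -360*(-51) - 358 = 18360 - 358 = 18002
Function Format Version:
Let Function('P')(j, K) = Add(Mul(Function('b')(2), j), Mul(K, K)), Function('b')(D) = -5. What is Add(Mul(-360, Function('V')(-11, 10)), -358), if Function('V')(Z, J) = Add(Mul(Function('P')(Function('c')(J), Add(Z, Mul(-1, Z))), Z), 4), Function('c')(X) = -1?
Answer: 18002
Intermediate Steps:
Function('P')(j, K) = Add(Pow(K, 2), Mul(-5, j)) (Function('P')(j, K) = Add(Mul(-5, j), Mul(K, K)) = Add(Mul(-5, j), Pow(K, 2)) = Add(Pow(K, 2), Mul(-5, j)))
Function('V')(Z, J) = Add(4, Mul(5, Z)) (Function('V')(Z, J) = Add(Mul(Add(Pow(Add(Z, Mul(-1, Z)), 2), Mul(-5, -1)), Z), 4) = Add(Mul(Add(Pow(0, 2), 5), Z), 4) = Add(Mul(Add(0, 5), Z), 4) = Add(Mul(5, Z), 4) = Add(4, Mul(5, Z)))
Add(Mul(-360, Function('V')(-11, 10)), -358) = Add(Mul(-360, Add(4, Mul(5, -11))), -358) = Add(Mul(-360, Add(4, -55)), -358) = Add(Mul(-360, -51), -358) = Add(18360, -358) = 18002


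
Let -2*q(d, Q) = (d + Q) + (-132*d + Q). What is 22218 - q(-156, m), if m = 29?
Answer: 32465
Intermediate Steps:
q(d, Q) = -Q + 131*d/2 (q(d, Q) = -((d + Q) + (-132*d + Q))/2 = -((Q + d) + (Q - 132*d))/2 = -(-131*d + 2*Q)/2 = -Q + 131*d/2)
22218 - q(-156, m) = 22218 - (-1*29 + (131/2)*(-156)) = 22218 - (-29 - 10218) = 22218 - 1*(-10247) = 22218 + 10247 = 32465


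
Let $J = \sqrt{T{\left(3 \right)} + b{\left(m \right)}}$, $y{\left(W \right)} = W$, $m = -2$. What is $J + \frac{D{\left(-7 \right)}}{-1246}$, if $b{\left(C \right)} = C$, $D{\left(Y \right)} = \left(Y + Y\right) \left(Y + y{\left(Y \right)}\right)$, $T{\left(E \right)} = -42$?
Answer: $- \frac{14}{89} + 2 i \sqrt{11} \approx -0.1573 + 6.6332 i$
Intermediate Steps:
$D{\left(Y \right)} = 4 Y^{2}$ ($D{\left(Y \right)} = \left(Y + Y\right) \left(Y + Y\right) = 2 Y 2 Y = 4 Y^{2}$)
$J = 2 i \sqrt{11}$ ($J = \sqrt{-42 - 2} = \sqrt{-44} = 2 i \sqrt{11} \approx 6.6332 i$)
$J + \frac{D{\left(-7 \right)}}{-1246} = 2 i \sqrt{11} + \frac{4 \left(-7\right)^{2}}{-1246} = 2 i \sqrt{11} + 4 \cdot 49 \left(- \frac{1}{1246}\right) = 2 i \sqrt{11} + 196 \left(- \frac{1}{1246}\right) = 2 i \sqrt{11} - \frac{14}{89} = - \frac{14}{89} + 2 i \sqrt{11}$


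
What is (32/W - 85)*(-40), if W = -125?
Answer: 85256/25 ≈ 3410.2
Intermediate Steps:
(32/W - 85)*(-40) = (32/(-125) - 85)*(-40) = (32*(-1/125) - 85)*(-40) = (-32/125 - 85)*(-40) = -10657/125*(-40) = 85256/25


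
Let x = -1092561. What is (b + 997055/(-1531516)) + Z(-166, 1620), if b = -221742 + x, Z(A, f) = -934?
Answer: -2014307506347/1531516 ≈ -1.3152e+6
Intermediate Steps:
b = -1314303 (b = -221742 - 1092561 = -1314303)
(b + 997055/(-1531516)) + Z(-166, 1620) = (-1314303 + 997055/(-1531516)) - 934 = (-1314303 + 997055*(-1/1531516)) - 934 = (-1314303 - 997055/1531516) - 934 = -2012877070403/1531516 - 934 = -2014307506347/1531516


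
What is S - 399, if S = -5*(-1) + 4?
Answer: -390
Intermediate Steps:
S = 9 (S = 5 + 4 = 9)
S - 399 = 9 - 399 = -390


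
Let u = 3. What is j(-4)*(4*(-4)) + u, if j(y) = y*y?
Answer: -253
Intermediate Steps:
j(y) = y**2
j(-4)*(4*(-4)) + u = (-4)**2*(4*(-4)) + 3 = 16*(-16) + 3 = -256 + 3 = -253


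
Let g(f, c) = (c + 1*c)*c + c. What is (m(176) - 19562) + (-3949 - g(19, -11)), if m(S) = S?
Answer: -23566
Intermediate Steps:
g(f, c) = c + 2*c**2 (g(f, c) = (c + c)*c + c = (2*c)*c + c = 2*c**2 + c = c + 2*c**2)
(m(176) - 19562) + (-3949 - g(19, -11)) = (176 - 19562) + (-3949 - (-11)*(1 + 2*(-11))) = -19386 + (-3949 - (-11)*(1 - 22)) = -19386 + (-3949 - (-11)*(-21)) = -19386 + (-3949 - 1*231) = -19386 + (-3949 - 231) = -19386 - 4180 = -23566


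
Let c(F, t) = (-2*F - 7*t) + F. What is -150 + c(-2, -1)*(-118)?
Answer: -1212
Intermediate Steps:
c(F, t) = -F - 7*t (c(F, t) = (-7*t - 2*F) + F = -F - 7*t)
-150 + c(-2, -1)*(-118) = -150 + (-1*(-2) - 7*(-1))*(-118) = -150 + (2 + 7)*(-118) = -150 + 9*(-118) = -150 - 1062 = -1212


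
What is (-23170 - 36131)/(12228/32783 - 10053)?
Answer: 648021561/109851757 ≈ 5.8991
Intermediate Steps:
(-23170 - 36131)/(12228/32783 - 10053) = -59301/(12228*(1/32783) - 10053) = -59301/(12228/32783 - 10053) = -59301/(-329555271/32783) = -59301*(-32783/329555271) = 648021561/109851757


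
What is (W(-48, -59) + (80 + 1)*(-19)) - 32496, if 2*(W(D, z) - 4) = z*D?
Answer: -32615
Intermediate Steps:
W(D, z) = 4 + D*z/2 (W(D, z) = 4 + (z*D)/2 = 4 + (D*z)/2 = 4 + D*z/2)
(W(-48, -59) + (80 + 1)*(-19)) - 32496 = ((4 + (½)*(-48)*(-59)) + (80 + 1)*(-19)) - 32496 = ((4 + 1416) + 81*(-19)) - 32496 = (1420 - 1539) - 32496 = -119 - 32496 = -32615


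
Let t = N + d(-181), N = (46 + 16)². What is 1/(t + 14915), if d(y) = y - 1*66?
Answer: 1/18512 ≈ 5.4019e-5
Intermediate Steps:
N = 3844 (N = 62² = 3844)
d(y) = -66 + y (d(y) = y - 66 = -66 + y)
t = 3597 (t = 3844 + (-66 - 181) = 3844 - 247 = 3597)
1/(t + 14915) = 1/(3597 + 14915) = 1/18512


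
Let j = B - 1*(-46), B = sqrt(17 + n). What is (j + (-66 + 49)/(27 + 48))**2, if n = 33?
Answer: 12066739/5625 + 6866*sqrt(2)/15 ≈ 2792.5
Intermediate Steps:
B = 5*sqrt(2) (B = sqrt(17 + 33) = sqrt(50) = 5*sqrt(2) ≈ 7.0711)
j = 46 + 5*sqrt(2) (j = 5*sqrt(2) - 1*(-46) = 5*sqrt(2) + 46 = 46 + 5*sqrt(2) ≈ 53.071)
(j + (-66 + 49)/(27 + 48))**2 = ((46 + 5*sqrt(2)) + (-66 + 49)/(27 + 48))**2 = ((46 + 5*sqrt(2)) - 17/75)**2 = (3433/75 + 5*sqrt(2))**2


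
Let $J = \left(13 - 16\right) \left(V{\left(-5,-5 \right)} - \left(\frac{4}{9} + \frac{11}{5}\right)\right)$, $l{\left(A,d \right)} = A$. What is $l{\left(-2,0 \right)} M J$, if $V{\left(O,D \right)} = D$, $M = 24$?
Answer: $- \frac{5504}{5} \approx -1100.8$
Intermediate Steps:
$J = \frac{344}{15}$ ($J = \left(13 - 16\right) \left(-5 - \left(\frac{4}{9} + \frac{11}{5}\right)\right) = - 3 \left(-5 - \frac{119}{45}\right) = \left(-3\right) \left(- \frac{344}{45}\right) = \frac{344}{15} \approx 22.933$)
$l{\left(-2,0 \right)} M J = \left(-2\right) 24 \cdot \frac{344}{15} = \left(-48\right) \frac{344}{15} = - \frac{5504}{5}$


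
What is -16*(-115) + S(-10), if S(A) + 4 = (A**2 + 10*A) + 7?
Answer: 1843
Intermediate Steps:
S(A) = 3 + A**2 + 10*A (S(A) = -4 + ((A**2 + 10*A) + 7) = -4 + (7 + A**2 + 10*A) = 3 + A**2 + 10*A)
-16*(-115) + S(-10) = -16*(-115) + (3 + (-10)**2 + 10*(-10)) = 1840 + (3 + 100 - 100) = 1840 + 3 = 1843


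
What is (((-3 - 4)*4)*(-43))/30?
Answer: 602/15 ≈ 40.133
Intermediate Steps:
(((-3 - 4)*4)*(-43))/30 = (-7*4*(-43))*(1/30) = -28*(-43)*(1/30) = 1204*(1/30) = 602/15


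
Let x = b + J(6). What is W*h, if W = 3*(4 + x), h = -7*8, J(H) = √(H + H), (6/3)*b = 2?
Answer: -840 - 336*√3 ≈ -1422.0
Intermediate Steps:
b = 1 (b = (½)*2 = 1)
J(H) = √2*√H (J(H) = √(2*H) = √2*√H)
x = 1 + 2*√3 (x = 1 + √2*√6 = 1 + 2*√3 ≈ 4.4641)
h = -56
W = 15 + 6*√3 (W = 3*(4 + (1 + 2*√3)) = 3*(5 + 2*√3) = 15 + 6*√3 ≈ 25.392)
W*h = (15 + 6*√3)*(-56) = -840 - 336*√3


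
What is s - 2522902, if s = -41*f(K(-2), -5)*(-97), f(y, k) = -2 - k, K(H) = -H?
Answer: -2510971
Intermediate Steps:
s = 11931 (s = -41*(-2 - 1*(-5))*(-97) = -41*(-2 + 5)*(-97) = -41*3*(-97) = -123*(-97) = 11931)
s - 2522902 = 11931 - 2522902 = -2510971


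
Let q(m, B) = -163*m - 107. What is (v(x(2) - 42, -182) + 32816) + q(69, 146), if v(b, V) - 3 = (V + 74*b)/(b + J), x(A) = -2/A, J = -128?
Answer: 3673879/171 ≈ 21485.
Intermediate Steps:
q(m, B) = -107 - 163*m
v(b, V) = 3 + (V + 74*b)/(-128 + b) (v(b, V) = 3 + (V + 74*b)/(b - 128) = 3 + (V + 74*b)/(-128 + b))
(v(x(2) - 42, -182) + 32816) + q(69, 146) = ((-384 - 182 + 77*(-2/2 - 42))/(-128 + (-2/2 - 42)) + 32816) + (-107 - 163*69) = ((-384 - 182 + 77*(-2*1/2 - 42))/(-128 + (-2*1/2 - 42)) + 32816) + (-107 - 11247) = ((-384 - 182 + 77*(-1 - 42))/(-128 + (-1 - 42)) + 32816) - 11354 = ((-384 - 182 + 77*(-43))/(-128 - 43) + 32816) - 11354 = ((-384 - 182 - 3311)/(-171) + 32816) - 11354 = (-1/171*(-3877) + 32816) - 11354 = (3877/171 + 32816) - 11354 = 5615413/171 - 11354 = 3673879/171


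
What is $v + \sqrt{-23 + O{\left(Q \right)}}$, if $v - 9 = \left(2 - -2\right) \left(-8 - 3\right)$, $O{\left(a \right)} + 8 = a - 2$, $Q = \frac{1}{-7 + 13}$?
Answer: $-35 + \frac{i \sqrt{1182}}{6} \approx -35.0 + 5.73 i$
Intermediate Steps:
$Q = \frac{1}{6} \approx 0.16667$
$O{\left(a \right)} = -10 + a$ ($O{\left(a \right)} = -8 + \left(a - 2\right) = -8 + \left(-2 + a\right) = -10 + a$)
$v = -35$ ($v = 9 + \left(2 - -2\right) \left(-8 - 3\right) = 9 + \left(2 + 2\right) \left(-11\right) = 9 + 4 \left(-11\right) = 9 - 44 = -35$)
$v + \sqrt{-23 + O{\left(Q \right)}} = -35 + \sqrt{-23 + \left(-10 + \frac{1}{6}\right)} = -35 + \sqrt{-23 - \frac{59}{6}} = -35 + \sqrt{- \frac{197}{6}} = -35 + \frac{i \sqrt{1182}}{6}$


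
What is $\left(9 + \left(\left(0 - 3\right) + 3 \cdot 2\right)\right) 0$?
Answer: $0$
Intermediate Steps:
$\left(9 + \left(\left(0 - 3\right) + 3 \cdot 2\right)\right) 0 = \left(9 + \left(-3 + 6\right)\right) 0 = \left(9 + 3\right) 0 = 12 \cdot 0 = 0$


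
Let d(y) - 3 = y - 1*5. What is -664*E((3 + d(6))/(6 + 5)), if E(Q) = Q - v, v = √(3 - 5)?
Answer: -4648/11 + 664*I*√2 ≈ -422.55 + 939.04*I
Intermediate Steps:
d(y) = -2 + y (d(y) = 3 + (y - 1*5) = 3 + (y - 5) = 3 + (-5 + y) = -2 + y)
v = I*√2 (v = √(-2) = I*√2 ≈ 1.4142*I)
E(Q) = Q - I*√2
-664*E((3 + d(6))/(6 + 5)) = -664*((3 + (-2 + 6))/(6 + 5) - I*√2) = -664*((3 + 4)/11 - I*√2) = -664*(7*(1/11) - I*√2) = -664*(7/11 - I*√2) = -4648/11 + 664*I*√2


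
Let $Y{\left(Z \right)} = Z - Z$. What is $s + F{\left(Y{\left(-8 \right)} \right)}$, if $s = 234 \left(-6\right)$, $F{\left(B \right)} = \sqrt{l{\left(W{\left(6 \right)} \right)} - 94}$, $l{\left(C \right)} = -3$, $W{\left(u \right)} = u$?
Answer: $-1404 + i \sqrt{97} \approx -1404.0 + 9.8489 i$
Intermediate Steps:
$Y{\left(Z \right)} = 0$
$F{\left(B \right)} = i \sqrt{97}$ ($F{\left(B \right)} = \sqrt{-3 - 94} = \sqrt{-97} = i \sqrt{97}$)
$s = -1404$
$s + F{\left(Y{\left(-8 \right)} \right)} = -1404 + i \sqrt{97}$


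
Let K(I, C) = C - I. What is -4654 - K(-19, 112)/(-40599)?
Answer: -188947615/40599 ≈ -4654.0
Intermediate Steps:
-4654 - K(-19, 112)/(-40599) = -4654 - (112 - 1*(-19))/(-40599) = -4654 - (112 + 19)*(-1)/40599 = -4654 - 131*(-1)/40599 = -4654 - 1*(-131/40599) = -4654 + 131/40599 = -188947615/40599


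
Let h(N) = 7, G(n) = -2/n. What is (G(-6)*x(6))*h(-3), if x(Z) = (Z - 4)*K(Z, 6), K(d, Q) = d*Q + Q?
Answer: 196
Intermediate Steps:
K(d, Q) = Q + Q*d (K(d, Q) = Q*d + Q = Q + Q*d)
x(Z) = (-4 + Z)*(6 + 6*Z) (x(Z) = (Z - 4)*(6*(1 + Z)) = (-4 + Z)*(6 + 6*Z))
(G(-6)*x(6))*h(-3) = ((-2/(-6))*(6*(1 + 6)*(-4 + 6)))*7 = ((-2*(-1/6))*(6*7*2))*7 = ((1/3)*84)*7 = 28*7 = 196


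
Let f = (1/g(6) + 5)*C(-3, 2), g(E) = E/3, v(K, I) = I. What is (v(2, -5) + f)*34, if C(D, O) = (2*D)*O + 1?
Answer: -2227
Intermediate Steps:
C(D, O) = 1 + 2*D*O (C(D, O) = 2*D*O + 1 = 1 + 2*D*O)
g(E) = E/3 (g(E) = E*(⅓) = E/3)
f = -121/2 (f = (1/((⅓)*6) + 5)*(1 + 2*(-3)*2) = (1/2 + 5)*(1 - 12) = (½ + 5)*(-11) = (11/2)*(-11) = -121/2 ≈ -60.500)
(v(2, -5) + f)*34 = (-5 - 121/2)*34 = -131/2*34 = -2227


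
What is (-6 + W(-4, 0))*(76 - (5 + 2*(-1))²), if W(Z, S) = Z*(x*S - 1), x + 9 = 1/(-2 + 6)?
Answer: -134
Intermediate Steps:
x = -35/4 (x = -9 + 1/(-2 + 6) = -9 + 1/4 = -9 + ¼ = -35/4 ≈ -8.7500)
W(Z, S) = Z*(-1 - 35*S/4) (W(Z, S) = Z*(-35*S/4 - 1) = Z*(-1 - 35*S/4))
(-6 + W(-4, 0))*(76 - (5 + 2*(-1))²) = (-6 + (¼)*(-4)*(-4 - 35*0))*(76 - (5 + 2*(-1))²) = (-6 + (¼)*(-4)*(-4 + 0))*(76 - (5 - 2)²) = (-6 + (¼)*(-4)*(-4))*(76 - 1*3²) = (-6 + 4)*(76 - 1*9) = -2*(76 - 9) = -2*67 = -134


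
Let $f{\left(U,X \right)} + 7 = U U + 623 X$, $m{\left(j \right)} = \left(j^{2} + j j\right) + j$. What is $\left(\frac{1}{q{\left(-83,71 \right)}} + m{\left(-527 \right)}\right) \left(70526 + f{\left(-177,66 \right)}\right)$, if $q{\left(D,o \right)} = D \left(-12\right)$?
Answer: $\frac{39509460213791}{498} \approx 7.9336 \cdot 10^{10}$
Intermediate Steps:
$q{\left(D,o \right)} = - 12 D$
$m{\left(j \right)} = j + 2 j^{2}$ ($m{\left(j \right)} = \left(j^{2} + j^{2}\right) + j = 2 j^{2} + j = j + 2 j^{2}$)
$f{\left(U,X \right)} = -7 + U^{2} + 623 X$ ($f{\left(U,X \right)} = -7 + \left(U U + 623 X\right) = -7 + \left(U^{2} + 623 X\right) = -7 + U^{2} + 623 X$)
$\left(\frac{1}{q{\left(-83,71 \right)}} + m{\left(-527 \right)}\right) \left(70526 + f{\left(-177,66 \right)}\right) = \left(\frac{1}{\left(-12\right) \left(-83\right)} - 527 \left(1 + 2 \left(-527\right)\right)\right) \left(70526 + \left(-7 + \left(-177\right)^{2} + 623 \cdot 66\right)\right) = \left(\frac{1}{996} - 527 \left(1 - 1054\right)\right) \left(70526 + \left(-7 + 31329 + 41118\right)\right) = \left(\frac{1}{996} - -554931\right) \left(70526 + 72440\right) = \left(\frac{1}{996} + 554931\right) 142966 = \frac{552711277}{996} \cdot 142966 = \frac{39509460213791}{498}$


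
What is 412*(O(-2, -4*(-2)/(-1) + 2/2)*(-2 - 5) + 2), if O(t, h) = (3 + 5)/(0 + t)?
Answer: 12360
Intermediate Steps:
O(t, h) = 8/t
412*(O(-2, -4*(-2)/(-1) + 2/2)*(-2 - 5) + 2) = 412*((8/(-2))*(-2 - 5) + 2) = 412*((8*(-1/2))*(-7) + 2) = 412*(-4*(-7) + 2) = 412*(28 + 2) = 412*30 = 12360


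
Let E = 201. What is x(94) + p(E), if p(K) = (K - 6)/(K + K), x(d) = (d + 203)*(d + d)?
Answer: 7482089/134 ≈ 55837.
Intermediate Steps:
x(d) = 2*d*(203 + d) (x(d) = (203 + d)*(2*d) = 2*d*(203 + d))
p(K) = (-6 + K)/(2*K) (p(K) = (-6 + K)/((2*K)) = (-6 + K)*(1/(2*K)) = (-6 + K)/(2*K))
x(94) + p(E) = 2*94*(203 + 94) + (½)*(-6 + 201)/201 = 2*94*297 + (½)*(1/201)*195 = 55836 + 65/134 = 7482089/134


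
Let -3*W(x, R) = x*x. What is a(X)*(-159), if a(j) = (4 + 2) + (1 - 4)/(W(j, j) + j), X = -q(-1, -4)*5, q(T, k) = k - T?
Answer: -19239/20 ≈ -961.95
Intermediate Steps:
W(x, R) = -x²/3 (W(x, R) = -x*x/3 = -x²/3)
X = 15 (X = -(-4 - 1*(-1))*5 = -(-4 + 1)*5 = -1*(-3)*5 = 3*5 = 15)
a(j) = 6 - 3/(j - j²/3) (a(j) = (4 + 2) + (1 - 4)/(-j²/3 + j) = 6 - 3/(j - j²/3))
a(X)*(-159) = (3*(3 - 6*15 + 2*15²)/(15*(-3 + 15)))*(-159) = (3*(1/15)*(3 - 90 + 2*225)/12)*(-159) = (3*(1/15)*(1/12)*(3 - 90 + 450))*(-159) = (3*(1/15)*(1/12)*363)*(-159) = (121/20)*(-159) = -19239/20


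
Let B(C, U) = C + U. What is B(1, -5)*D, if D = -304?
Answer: 1216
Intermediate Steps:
B(1, -5)*D = (1 - 5)*(-304) = -4*(-304) = 1216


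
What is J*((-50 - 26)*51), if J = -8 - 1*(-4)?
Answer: 15504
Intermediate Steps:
J = -4 (J = -8 + 4 = -4)
J*((-50 - 26)*51) = -4*(-50 - 26)*51 = -(-304)*51 = -4*(-3876) = 15504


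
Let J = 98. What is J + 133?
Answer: 231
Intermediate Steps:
J + 133 = 98 + 133 = 231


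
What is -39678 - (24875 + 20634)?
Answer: -85187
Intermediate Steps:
-39678 - (24875 + 20634) = -39678 - 1*45509 = -39678 - 45509 = -85187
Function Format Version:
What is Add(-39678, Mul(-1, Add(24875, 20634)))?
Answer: -85187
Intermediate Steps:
Add(-39678, Mul(-1, Add(24875, 20634))) = Add(-39678, Mul(-1, 45509)) = Add(-39678, -45509) = -85187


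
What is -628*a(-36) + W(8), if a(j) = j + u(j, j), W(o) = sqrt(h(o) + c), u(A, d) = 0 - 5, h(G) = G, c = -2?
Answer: 25748 + sqrt(6) ≈ 25750.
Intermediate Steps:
u(A, d) = -5
W(o) = sqrt(-2 + o) (W(o) = sqrt(o - 2) = sqrt(-2 + o))
a(j) = -5 + j (a(j) = j - 5 = -5 + j)
-628*a(-36) + W(8) = -628*(-5 - 36) + sqrt(-2 + 8) = -628*(-41) + sqrt(6) = 25748 + sqrt(6)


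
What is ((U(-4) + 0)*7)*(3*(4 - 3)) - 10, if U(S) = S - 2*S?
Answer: 74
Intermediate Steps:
U(S) = -S
((U(-4) + 0)*7)*(3*(4 - 3)) - 10 = ((-1*(-4) + 0)*7)*(3*(4 - 3)) - 10 = ((4 + 0)*7)*(3*1) - 10 = (4*7)*3 - 10 = 28*3 - 10 = 84 - 10 = 74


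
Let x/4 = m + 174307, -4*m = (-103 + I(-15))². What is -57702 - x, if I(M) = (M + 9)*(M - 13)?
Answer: -750705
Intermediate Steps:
I(M) = (-13 + M)*(9 + M) (I(M) = (9 + M)*(-13 + M) = (-13 + M)*(9 + M))
m = -4225/4 (m = -(-103 + (-117 + (-15)² - 4*(-15)))²/4 = -(-103 + (-117 + 225 + 60))²/4 = -(-103 + 168)²/4 = -¼*65² = -¼*4225 = -4225/4 ≈ -1056.3)
x = 693003 (x = 4*(-4225/4 + 174307) = 4*(693003/4) = 693003)
-57702 - x = -57702 - 1*693003 = -57702 - 693003 = -750705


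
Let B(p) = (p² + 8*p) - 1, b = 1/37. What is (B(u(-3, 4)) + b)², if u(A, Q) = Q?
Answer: 3027600/1369 ≈ 2211.5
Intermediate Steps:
b = 1/37 ≈ 0.027027
B(p) = -1 + p² + 8*p
(B(u(-3, 4)) + b)² = ((-1 + 4² + 8*4) + 1/37)² = ((-1 + 16 + 32) + 1/37)² = (47 + 1/37)² = (1740/37)² = 3027600/1369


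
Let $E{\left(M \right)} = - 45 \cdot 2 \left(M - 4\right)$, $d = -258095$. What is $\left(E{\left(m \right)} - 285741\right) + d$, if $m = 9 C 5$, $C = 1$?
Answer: $-547526$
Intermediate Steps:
$m = 45$ ($m = 9 \cdot 1 \cdot 5 = 9 \cdot 5 = 45$)
$E{\left(M \right)} = 360 - 90 M$ ($E{\left(M \right)} = - 45 \cdot 2 \left(-4 + M\right) = - 45 \left(-8 + 2 M\right) = 360 - 90 M$)
$\left(E{\left(m \right)} - 285741\right) + d = \left(\left(360 - 4050\right) - 285741\right) - 258095 = \left(-3690 - 285741\right) - 258095 = -289431 - 258095 = -547526$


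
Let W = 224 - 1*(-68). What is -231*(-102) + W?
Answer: 23854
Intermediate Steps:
W = 292 (W = 224 + 68 = 292)
-231*(-102) + W = -231*(-102) + 292 = 23562 + 292 = 23854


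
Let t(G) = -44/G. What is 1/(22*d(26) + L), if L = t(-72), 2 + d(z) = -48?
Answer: -18/19789 ≈ -0.00090960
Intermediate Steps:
d(z) = -50 (d(z) = -2 - 48 = -50)
L = 11/18 (L = -44/(-72) = -44*(-1/72) = 11/18 ≈ 0.61111)
1/(22*d(26) + L) = 1/(22*(-50) + 11/18) = 1/(-1100 + 11/18) = 1/(-19789/18) = -18/19789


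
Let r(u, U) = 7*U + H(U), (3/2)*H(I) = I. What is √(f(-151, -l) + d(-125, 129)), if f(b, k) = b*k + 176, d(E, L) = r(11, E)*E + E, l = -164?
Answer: 2*√213927/3 ≈ 308.35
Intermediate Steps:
H(I) = 2*I/3
r(u, U) = 23*U/3 (r(u, U) = 7*U + 2*U/3 = 23*U/3)
d(E, L) = E + 23*E²/3 (d(E, L) = (23*E/3)*E + E = 23*E²/3 + E = E + 23*E²/3)
f(b, k) = 176 + b*k
√(f(-151, -l) + d(-125, 129)) = √((176 - (-151)*(-164)) + (⅓)*(-125)*(3 + 23*(-125))) = √((176 - 151*164) + (⅓)*(-125)*(3 - 2875)) = √((176 - 24764) + (⅓)*(-125)*(-2872)) = √(-24588 + 359000/3) = √(285236/3) = 2*√213927/3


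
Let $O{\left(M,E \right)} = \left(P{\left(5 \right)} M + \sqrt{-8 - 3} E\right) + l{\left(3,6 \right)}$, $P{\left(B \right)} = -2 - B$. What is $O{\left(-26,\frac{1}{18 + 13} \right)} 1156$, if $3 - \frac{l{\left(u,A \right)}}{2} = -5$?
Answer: $228888 + \frac{1156 i \sqrt{11}}{31} \approx 2.2889 \cdot 10^{5} + 123.68 i$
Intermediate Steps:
$l{\left(u,A \right)} = 16$ ($l{\left(u,A \right)} = 6 - -10 = 6 + 10 = 16$)
$O{\left(M,E \right)} = 16 - 7 M + i E \sqrt{11}$ ($O{\left(M,E \right)} = \left(\left(-2 - 5\right) M + \sqrt{-8 - 3} E\right) + 16 = \left(\left(-2 - 5\right) M + \sqrt{-11} E\right) + 16 = \left(- 7 M + i \sqrt{11} E\right) + 16 = \left(- 7 M + i E \sqrt{11}\right) + 16 = 16 - 7 M + i E \sqrt{11}$)
$O{\left(-26,\frac{1}{18 + 13} \right)} 1156 = \left(16 - -182 + \frac{i \sqrt{11}}{18 + 13}\right) 1156 = \left(16 + 182 + \frac{i \sqrt{11}}{31}\right) 1156 = \left(198 + \frac{i \sqrt{11}}{31}\right) 1156 = 228888 + \frac{1156 i \sqrt{11}}{31}$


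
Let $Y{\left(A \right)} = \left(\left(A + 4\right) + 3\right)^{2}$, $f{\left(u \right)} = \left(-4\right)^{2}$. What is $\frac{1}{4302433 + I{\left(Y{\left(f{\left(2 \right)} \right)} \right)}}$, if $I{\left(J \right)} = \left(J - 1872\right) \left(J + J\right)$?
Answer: $\frac{1}{2881539} \approx 3.4704 \cdot 10^{-7}$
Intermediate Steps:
$f{\left(u \right)} = 16$
$Y{\left(A \right)} = \left(7 + A\right)^{2}$ ($Y{\left(A \right)} = \left(\left(4 + A\right) + 3\right)^{2} = \left(7 + A\right)^{2}$)
$I{\left(J \right)} = 2 J \left(-1872 + J\right)$ ($I{\left(J \right)} = \left(-1872 + J\right) 2 J = 2 J \left(-1872 + J\right)$)
$\frac{1}{4302433 + I{\left(Y{\left(f{\left(2 \right)} \right)} \right)}} = \frac{1}{4302433 + 2 \left(7 + 16\right)^{2} \left(-1872 + \left(7 + 16\right)^{2}\right)} = \frac{1}{4302433 + 2 \cdot 23^{2} \left(-1872 + 23^{2}\right)} = \frac{1}{4302433 + 2 \cdot 529 \left(-1872 + 529\right)} = \frac{1}{4302433 + 2 \cdot 529 \left(-1343\right)} = \frac{1}{4302433 - 1420894} = \frac{1}{2881539}$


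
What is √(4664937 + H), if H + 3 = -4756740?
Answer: I*√91806 ≈ 303.0*I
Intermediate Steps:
H = -4756743 (H = -3 - 4756740 = -4756743)
√(4664937 + H) = √(4664937 - 4756743) = √(-91806) = I*√91806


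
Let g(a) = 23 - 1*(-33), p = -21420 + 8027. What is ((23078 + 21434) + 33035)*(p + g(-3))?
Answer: -1034244339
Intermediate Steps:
p = -13393
g(a) = 56 (g(a) = 23 + 33 = 56)
((23078 + 21434) + 33035)*(p + g(-3)) = ((23078 + 21434) + 33035)*(-13393 + 56) = (44512 + 33035)*(-13337) = 77547*(-13337) = -1034244339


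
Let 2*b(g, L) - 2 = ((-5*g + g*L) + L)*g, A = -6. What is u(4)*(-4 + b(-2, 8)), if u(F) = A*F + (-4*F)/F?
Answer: 140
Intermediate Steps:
b(g, L) = 1 + g*(L - 5*g + L*g)/2 (b(g, L) = 1 + (((-5*g + g*L) + L)*g)/2 = 1 + (((-5*g + L*g) + L)*g)/2 = 1 + ((L - 5*g + L*g)*g)/2 = 1 + (g*(L - 5*g + L*g))/2 = 1 + g*(L - 5*g + L*g)/2)
u(F) = -4 - 6*F (u(F) = -6*F + (-4*F)/F = -6*F - 4 = -4 - 6*F)
u(4)*(-4 + b(-2, 8)) = (-4 - 6*4)*(-4 + (1 - 5/2*(-2)**2 + (1/2)*8*(-2) + (1/2)*8*(-2)**2)) = (-4 - 24)*(-4 + (1 - 5/2*4 - 8 + (1/2)*8*4)) = -28*(-4 + (1 - 10 - 8 + 16)) = -28*(-4 - 1) = -28*(-5) = 140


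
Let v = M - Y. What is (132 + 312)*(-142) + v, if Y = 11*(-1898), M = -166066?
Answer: -208236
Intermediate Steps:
Y = -20878
v = -145188 (v = -166066 - 1*(-20878) = -166066 + 20878 = -145188)
(132 + 312)*(-142) + v = (132 + 312)*(-142) - 145188 = 444*(-142) - 145188 = -63048 - 145188 = -208236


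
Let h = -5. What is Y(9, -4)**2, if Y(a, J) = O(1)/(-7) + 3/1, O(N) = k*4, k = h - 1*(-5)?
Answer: 9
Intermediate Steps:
k = 0 (k = -5 - 1*(-5) = -5 + 5 = 0)
O(N) = 0 (O(N) = 0*4 = 0)
Y(a, J) = 3 (Y(a, J) = 0/(-7) + 3/1 = 0*(-1/7) + 3*1 = 0 + 3 = 3)
Y(9, -4)**2 = 3**2 = 9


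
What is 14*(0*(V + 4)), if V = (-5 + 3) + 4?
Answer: 0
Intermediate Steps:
V = 2 (V = -2 + 4 = 2)
14*(0*(V + 4)) = 14*(0*(2 + 4)) = 14*(0*6) = 14*0 = 0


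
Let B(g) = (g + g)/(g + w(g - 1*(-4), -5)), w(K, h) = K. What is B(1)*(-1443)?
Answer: -481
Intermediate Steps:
B(g) = 2*g/(4 + 2*g) (B(g) = (g + g)/(g + (g - 1*(-4))) = (2*g)/(g + (g + 4)) = (2*g)/(g + (4 + g)) = (2*g)/(4 + 2*g) = 2*g/(4 + 2*g))
B(1)*(-1443) = (1/(2 + 1))*(-1443) = (1/3)*(-1443) = -481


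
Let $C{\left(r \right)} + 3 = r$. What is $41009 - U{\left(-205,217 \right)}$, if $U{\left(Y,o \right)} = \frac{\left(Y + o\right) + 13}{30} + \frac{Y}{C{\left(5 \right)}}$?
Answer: $\frac{123332}{3} \approx 41111.0$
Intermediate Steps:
$C{\left(r \right)} = -3 + r$
$U{\left(Y,o \right)} = \frac{13}{30} + \frac{o}{30} + \frac{8 Y}{15}$ ($U{\left(Y,o \right)} = \frac{\left(Y + o\right) + 13}{30} + \frac{Y}{-3 + 5} = \left(13 + Y + o\right) \frac{1}{30} + \frac{Y}{2} = \left(\frac{13}{30} + \frac{Y}{30} + \frac{o}{30}\right) + Y \frac{1}{2} = \left(\frac{13}{30} + \frac{Y}{30} + \frac{o}{30}\right) + \frac{Y}{2} = \frac{13}{30} + \frac{o}{30} + \frac{8 Y}{15}$)
$41009 - U{\left(-205,217 \right)} = 41009 - \left(\frac{13}{30} + \frac{1}{30} \cdot 217 + \frac{8}{15} \left(-205\right)\right) = 41009 - \left(\frac{13}{30} + \frac{217}{30} - \frac{328}{3}\right) = 41009 - - \frac{305}{3} = 41009 + \frac{305}{3} = \frac{123332}{3}$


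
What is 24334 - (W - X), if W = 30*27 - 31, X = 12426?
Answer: 35981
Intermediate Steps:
W = 779 (W = 810 - 31 = 779)
24334 - (W - X) = 24334 - (779 - 1*12426) = 24334 - (779 - 12426) = 24334 - 1*(-11647) = 24334 + 11647 = 35981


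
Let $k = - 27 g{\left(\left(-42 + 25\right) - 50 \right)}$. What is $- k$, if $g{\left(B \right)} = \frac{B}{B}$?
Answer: $27$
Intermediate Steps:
$g{\left(B \right)} = 1$
$k = -27$ ($k = \left(-27\right) 1 = -27$)
$- k = \left(-1\right) \left(-27\right) = 27$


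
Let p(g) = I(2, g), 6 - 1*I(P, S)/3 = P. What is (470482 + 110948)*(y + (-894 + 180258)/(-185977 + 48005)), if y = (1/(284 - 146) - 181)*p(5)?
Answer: -1002440361070950/793339 ≈ -1.2636e+9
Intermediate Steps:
I(P, S) = 18 - 3*P
p(g) = 12 (p(g) = 18 - 3*2 = 18 - 6 = 12)
y = -49954/23 (y = (1/(284 - 146) - 181)*12 = (1/138 - 181)*12 = -24977/138*12 = -49954/23 ≈ -2171.9)
(470482 + 110948)*(y + (-894 + 180258)/(-185977 + 48005)) = (470482 + 110948)*(-49954/23 + (-894 + 180258)/(-185977 + 48005)) = 581430*(-49954/23 + 179364/(-137972)) = 581430*(-49954/23 + 179364*(-1/137972)) = 581430*(-49954/23 - 44841/34493) = 581430*(-1724094665/793339) = -1002440361070950/793339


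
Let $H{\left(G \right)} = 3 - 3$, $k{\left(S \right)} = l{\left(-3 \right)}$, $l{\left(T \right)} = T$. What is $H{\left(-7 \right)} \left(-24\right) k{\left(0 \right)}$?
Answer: $0$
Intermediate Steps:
$k{\left(S \right)} = -3$
$H{\left(G \right)} = 0$
$H{\left(-7 \right)} \left(-24\right) k{\left(0 \right)} = 0 \left(-24\right) \left(-3\right) = 0 \left(-3\right) = 0$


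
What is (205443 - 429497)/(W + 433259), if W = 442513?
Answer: -112027/437886 ≈ -0.25584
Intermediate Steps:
(205443 - 429497)/(W + 433259) = (205443 - 429497)/(442513 + 433259) = -224054/875772 = -224054*1/875772 = -112027/437886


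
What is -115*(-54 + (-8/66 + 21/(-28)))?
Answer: 832945/132 ≈ 6310.2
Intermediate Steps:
-115*(-54 + (-8/66 + 21/(-28))) = -115*(-54 + (-8*1/66 + 21*(-1/28))) = -115*(-54 + (-4/33 - ¾)) = -115*(-54 - 115/132) = -115*(-7243/132) = 832945/132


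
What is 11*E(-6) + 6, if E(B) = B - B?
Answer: 6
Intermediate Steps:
E(B) = 0
11*E(-6) + 6 = 11*0 + 6 = 0 + 6 = 6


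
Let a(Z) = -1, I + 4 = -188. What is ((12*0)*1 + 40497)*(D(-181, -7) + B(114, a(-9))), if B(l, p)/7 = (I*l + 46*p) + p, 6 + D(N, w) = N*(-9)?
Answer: -6152385234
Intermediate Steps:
I = -192 (I = -4 - 188 = -192)
D(N, w) = -6 - 9*N (D(N, w) = -6 + N*(-9) = -6 - 9*N)
B(l, p) = -1344*l + 329*p (B(l, p) = 7*((-192*l + 46*p) + p) = 7*(-192*l + 47*p) = -1344*l + 329*p)
((12*0)*1 + 40497)*(D(-181, -7) + B(114, a(-9))) = ((12*0)*1 + 40497)*((-6 - 9*(-181)) + (-1344*114 + 329*(-1))) = (0*1 + 40497)*((-6 + 1629) + (-153216 - 329)) = (0 + 40497)*(1623 - 153545) = 40497*(-151922) = -6152385234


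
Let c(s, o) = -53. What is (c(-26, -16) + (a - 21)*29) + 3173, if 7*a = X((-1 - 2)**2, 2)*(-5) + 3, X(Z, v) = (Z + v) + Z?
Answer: 14764/7 ≈ 2109.1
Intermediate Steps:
X(Z, v) = v + 2*Z
a = -97/7 (a = ((2 + 2*(-1 - 2)**2)*(-5) + 3)/7 = ((2 + 2*(-3)**2)*(-5) + 3)/7 = ((2 + 2*9)*(-5) + 3)/7 = ((2 + 18)*(-5) + 3)/7 = (20*(-5) + 3)/7 = (-100 + 3)/7 = (1/7)*(-97) = -97/7 ≈ -13.857)
(c(-26, -16) + (a - 21)*29) + 3173 = (-53 + (-97/7 - 21)*29) + 3173 = (-53 - 244/7*29) + 3173 = (-53 - 7076/7) + 3173 = -7447/7 + 3173 = 14764/7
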